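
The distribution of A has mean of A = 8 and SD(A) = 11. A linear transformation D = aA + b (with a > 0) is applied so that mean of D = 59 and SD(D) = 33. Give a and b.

SD(D) = a·SD(A) (a > 0), so a = 33/11 = 3.
mean of D = a·mean of A + b, so b = 59 − 3·8 = 35.

a = 3, b = 35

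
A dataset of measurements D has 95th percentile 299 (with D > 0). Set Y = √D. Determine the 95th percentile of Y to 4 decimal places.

95th percentile of Y = 17.2916

√D is increasing, so P_{95}(Y) = g(P_{95}(D)) ≈ 17.2916.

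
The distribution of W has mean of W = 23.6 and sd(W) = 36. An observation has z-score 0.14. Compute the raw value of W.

W = 28.64

W = mean of W + z·sd(W) = 23.6 + 0.14·36 = 28.64.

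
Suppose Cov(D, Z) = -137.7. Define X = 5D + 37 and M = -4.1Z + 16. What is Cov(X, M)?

Cov(X, M) = a·c·Cov(D, Z) = 5·(-4.1)·(-137.7) = 2822.85. Additive constants drop out.

Cov(X, M) = 2822.85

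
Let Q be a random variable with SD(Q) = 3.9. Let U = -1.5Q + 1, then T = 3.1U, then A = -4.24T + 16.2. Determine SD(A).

SD(U) = |-1.5|·3.9 = 5.85.
SD(T) = |3.1|·5.85 = 18.135.
SD(A) = |-4.24|·18.135 = 76.8924.

SD(A) = 76.8924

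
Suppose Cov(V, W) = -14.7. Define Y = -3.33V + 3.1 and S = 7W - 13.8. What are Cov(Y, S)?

Cov(Y, S) = a·c·Cov(V, W) = (-3.33)·7·(-14.7) = 342.657. Additive constants drop out.

Cov(Y, S) = 342.657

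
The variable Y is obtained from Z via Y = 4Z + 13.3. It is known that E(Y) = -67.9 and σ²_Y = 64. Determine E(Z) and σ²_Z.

E(Z) = -20.3, σ²_Z = 4

From Y = 4Z + 13.3: E(Y) = a·E(Z) + b, so E(Z) = (E(Y) − b)/a = (-67.9 − 13.3)/4 = -20.3.
σ²_Y = a²·σ²_Z, so σ²_Z = 64/4² = 4.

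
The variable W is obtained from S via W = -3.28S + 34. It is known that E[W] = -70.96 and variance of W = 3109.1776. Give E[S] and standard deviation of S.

E[S] = 32, standard deviation of S = 17

From W = -3.28S + 34: E[W] = a·E[S] + b, so E[S] = (E[W] − b)/a = (-70.96 − 34)/(-3.28) = 32.
standard deviation of W = √3109.1776 = 55.76.
standard deviation of W = |a|·standard deviation of S, so standard deviation of S = 55.76/|-3.28| = 17.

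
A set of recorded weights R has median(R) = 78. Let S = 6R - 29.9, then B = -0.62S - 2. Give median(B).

median(S) = 6·78 + (-29.9) = 438.1.
median(B) = (-0.62)·438.1 + (-2) = -273.622.

median(B) = -273.622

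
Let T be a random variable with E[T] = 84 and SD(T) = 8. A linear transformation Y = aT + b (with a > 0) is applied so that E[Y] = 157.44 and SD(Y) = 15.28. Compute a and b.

a = 1.91, b = -3

SD(Y) = a·SD(T) (a > 0), so a = 15.28/8 = 1.91.
E[Y] = a·E[T] + b, so b = 157.44 − 1.91·84 = -3.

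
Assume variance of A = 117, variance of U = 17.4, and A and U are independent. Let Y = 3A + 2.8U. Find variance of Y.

variance of Y = 1189.416

variance of Y = a²·variance of A + b²·variance of U + 2ab·covariance of A and U with a = 3, b = 2.8.
Independence gives covariance of A and U = 0.
= 3²·117 + 2.8²·17.4 + 2·3·2.8·0
= 1053 + 136.416 + 0 = 1189.416.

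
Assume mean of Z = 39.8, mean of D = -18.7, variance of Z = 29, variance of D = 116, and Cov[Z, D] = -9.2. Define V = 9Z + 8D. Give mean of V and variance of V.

mean of V = 208.6, variance of V = 8448.2

mean of V = 9·mean of Z + 8·mean of D = 9·39.8 + 8·(-18.7) = 208.6.
variance of V = a²·variance of Z + b²·variance of D + 2ab·Cov[Z, D] with a = 9, b = 8.
= 9²·29 + 8²·116 + 2·9·8·(-9.2)
= 2349 + 7424 + (-1324.8) = 8448.2.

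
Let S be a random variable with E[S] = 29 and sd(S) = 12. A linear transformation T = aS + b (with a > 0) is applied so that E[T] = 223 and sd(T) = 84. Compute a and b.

sd(T) = a·sd(S) (a > 0), so a = 84/12 = 7.
E[T] = a·E[S] + b, so b = 223 − 7·29 = 20.

a = 7, b = 20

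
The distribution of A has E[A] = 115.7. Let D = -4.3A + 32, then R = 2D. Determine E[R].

E[R] = -931.02

E[D] = (-4.3)·115.7 + 32 = -465.51.
E[R] = 2·(-465.51) = -931.02.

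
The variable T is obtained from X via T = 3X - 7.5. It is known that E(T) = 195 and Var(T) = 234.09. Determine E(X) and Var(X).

E(X) = 67.5, Var(X) = 26.01

From T = 3X - 7.5: E(T) = a·E(X) + b, so E(X) = (E(T) − b)/a = (195 − (-7.5))/3 = 67.5.
Var(T) = a²·Var(X), so Var(X) = 234.09/3² = 26.01.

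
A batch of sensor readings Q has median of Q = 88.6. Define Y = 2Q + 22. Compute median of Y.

median of Y = 199.2

A linear map preserves order up to sign, so median of Y = a·median of Q + b = 2·88.6 + 22 = 199.2.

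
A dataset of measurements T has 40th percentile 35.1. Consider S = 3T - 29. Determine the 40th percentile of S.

40th percentile of S = 76.3

Since a = 3 > 0 the transformation is increasing, so the 40th percentile of S = a·(P_{40} of T) + b = 3·35.1 + (-29) = 76.3.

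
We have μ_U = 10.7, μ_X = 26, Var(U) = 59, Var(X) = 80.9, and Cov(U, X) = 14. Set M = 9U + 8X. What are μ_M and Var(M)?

μ_M = 304.3, Var(M) = 11972.6

μ_M = 9·μ_U + 8·μ_X = 9·10.7 + 8·26 = 304.3.
Var(M) = a²·Var(U) + b²·Var(X) + 2ab·Cov(U, X) with a = 9, b = 8.
= 9²·59 + 8²·80.9 + 2·9·8·14
= 4779 + 5177.6 + 2016 = 11972.6.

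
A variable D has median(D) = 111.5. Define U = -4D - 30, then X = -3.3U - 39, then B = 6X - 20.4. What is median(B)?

median(B) = 9170.4

median(U) = (-4)·111.5 + (-30) = -476.
median(X) = (-3.3)·(-476) + (-39) = 1531.8.
median(B) = 6·1531.8 + (-20.4) = 9170.4.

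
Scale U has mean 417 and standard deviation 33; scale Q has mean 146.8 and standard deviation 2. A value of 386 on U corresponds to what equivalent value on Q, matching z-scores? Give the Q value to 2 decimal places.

Q = 144.92

z = (386 − 417)/33 ≈ -0.9394.
Q = 146.8 + z·2 = 146.8 + (386 − 417)·2/33 ≈ 144.92.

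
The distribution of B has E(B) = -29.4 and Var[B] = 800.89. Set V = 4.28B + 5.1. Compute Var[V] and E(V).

Var[V] = 14671.023376, E(V) = -120.732

V = 4.28B + 5.1 is linear with a = 4.28, b = 5.1.
Var[V] = a²·Var[B] = 4.28²·800.89 = 14671.023376 (the additive constant 5.1 does not affect variance).
E(V) = a·E(B) + b = 4.28·(-29.4) + 5.1 = -120.732.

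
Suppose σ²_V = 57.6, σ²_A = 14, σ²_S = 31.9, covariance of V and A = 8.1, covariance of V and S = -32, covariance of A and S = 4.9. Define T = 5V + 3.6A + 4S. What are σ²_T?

σ²_T = 1284.56

σ²_T = a²·σ²_V + b²·σ²_A + c²·σ²_S + 2ab·covariance of V and A + 2ac·covariance of V and S + 2bc·covariance of A and S, with a = 5, b = 3.6, c = 4.
= 1440 + 181.44 + 510.4 + 291.6 + (-1280) + 141.12
= 1284.56.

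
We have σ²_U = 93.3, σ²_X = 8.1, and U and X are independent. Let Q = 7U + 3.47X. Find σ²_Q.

σ²_Q = 4669.23129

σ²_Q = a²·σ²_U + b²·σ²_X + 2ab·Cov(U, X) with a = 7, b = 3.47.
Independence gives Cov(U, X) = 0.
= 7²·93.3 + 3.47²·8.1 + 2·7·3.47·0
= 4571.7 + 97.53129 + 0 = 4669.23129.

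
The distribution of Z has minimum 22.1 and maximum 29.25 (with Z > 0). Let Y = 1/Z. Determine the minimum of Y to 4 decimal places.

1/Z is decreasing on this domain, so min(Y) comes from max(Z) = 29.25: min(Y) = 1/(29.25) ≈ 0.0342.

min(Y) = 0.0342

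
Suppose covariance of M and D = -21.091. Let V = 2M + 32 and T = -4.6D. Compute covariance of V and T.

covariance of V and T = a·c·covariance of M and D = 2·(-4.6)·(-21.091) = 194.0372. Additive constants drop out.

covariance of V and T = 194.0372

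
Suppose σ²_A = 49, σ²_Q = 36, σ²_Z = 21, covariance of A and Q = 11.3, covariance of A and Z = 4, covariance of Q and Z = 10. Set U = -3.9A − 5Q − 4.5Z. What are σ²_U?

σ²_U = 3101.64

σ²_U = a²·σ²_A + b²·σ²_Q + c²·σ²_Z + 2ab·covariance of A and Q + 2ac·covariance of A and Z + 2bc·covariance of Q and Z, with a = -3.9, b = -5, c = -4.5.
= 745.29 + 900 + 425.25 + 440.7 + 140.4 + 450
= 3101.64.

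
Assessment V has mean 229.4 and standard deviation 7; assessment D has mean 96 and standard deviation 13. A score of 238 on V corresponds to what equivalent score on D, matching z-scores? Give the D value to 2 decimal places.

D = 111.97

z = (238 − 229.4)/7 ≈ 1.2286.
D = 96 + z·13 = 96 + (238 − 229.4)·13/7 ≈ 111.97.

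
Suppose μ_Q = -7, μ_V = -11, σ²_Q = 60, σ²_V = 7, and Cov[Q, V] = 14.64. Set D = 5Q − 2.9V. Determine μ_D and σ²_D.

μ_D = -3.1, σ²_D = 1134.31

μ_D = 5·μ_Q + (-2.9)·μ_V = 5·(-7) + (-2.9)·(-11) = -3.1.
σ²_D = a²·σ²_Q + b²·σ²_V + 2ab·Cov[Q, V] with a = 5, b = -2.9.
= 5²·60 + (-2.9)²·7 + 2·5·(-2.9)·14.64
= 1500 + 58.87 + (-424.56) = 1134.31.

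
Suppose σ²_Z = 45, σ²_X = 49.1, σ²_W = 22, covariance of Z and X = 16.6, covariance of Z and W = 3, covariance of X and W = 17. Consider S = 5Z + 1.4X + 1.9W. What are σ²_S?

σ²_S = a²·σ²_Z + b²·σ²_X + c²·σ²_W + 2ab·covariance of Z and X + 2ac·covariance of Z and W + 2bc·covariance of X and W, with a = 5, b = 1.4, c = 1.9.
= 1125 + 96.236 + 79.42 + 232.4 + 57 + 90.44
= 1680.496.

σ²_S = 1680.496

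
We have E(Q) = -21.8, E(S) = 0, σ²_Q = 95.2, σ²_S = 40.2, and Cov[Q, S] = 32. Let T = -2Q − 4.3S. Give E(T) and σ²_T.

E(T) = 43.6, σ²_T = 1674.498

E(T) = (-2)·E(Q) + (-4.3)·E(S) = (-2)·(-21.8) + (-4.3)·0 = 43.6.
σ²_T = a²·σ²_Q + b²·σ²_S + 2ab·Cov[Q, S] with a = -2, b = -4.3.
= (-2)²·95.2 + (-4.3)²·40.2 + 2·(-2)·(-4.3)·32
= 380.8 + 743.298 + 550.4 = 1674.498.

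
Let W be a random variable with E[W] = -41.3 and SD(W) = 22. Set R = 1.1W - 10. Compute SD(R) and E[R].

R = 1.1W - 10 is linear with a = 1.1, b = -10.
SD(R) = |a|·SD(W) = |1.1|·22 = 24.2.
E[R] = a·E[W] + b = 1.1·(-41.3) + (-10) = -55.43.

SD(R) = 24.2, E[R] = -55.43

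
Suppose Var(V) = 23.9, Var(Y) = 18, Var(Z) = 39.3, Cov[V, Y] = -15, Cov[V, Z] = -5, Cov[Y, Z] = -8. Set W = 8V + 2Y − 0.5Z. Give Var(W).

Var(W) = a²·Var(V) + b²·Var(Y) + c²·Var(Z) + 2ab·Cov[V, Y] + 2ac·Cov[V, Z] + 2bc·Cov[Y, Z], with a = 8, b = 2, c = -0.5.
= 1529.6 + 72 + 9.825 + (-480) + 40 + 16
= 1187.425.

Var(W) = 1187.425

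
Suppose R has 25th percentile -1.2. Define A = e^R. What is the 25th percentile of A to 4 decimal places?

e^R is increasing, so P_{25}(A) = g(P_{25}(R)) ≈ 0.3012.

25th percentile of A = 0.3012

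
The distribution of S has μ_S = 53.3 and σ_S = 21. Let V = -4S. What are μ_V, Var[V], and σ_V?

V = -4S is linear with a = -4, b = 0.
μ_V = a·μ_S + b = (-4)·53.3 = -213.2.
Var[S] = 21² = 441.
Var[V] = a²·Var[S] = (-4)²·441 = 7056.
σ_V = |a|·σ_S = |-4|·21 = 84.

μ_V = -213.2, Var[V] = 7056, σ_V = 84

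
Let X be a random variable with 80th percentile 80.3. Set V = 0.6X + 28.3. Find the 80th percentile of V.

Since a = 0.6 > 0 the transformation is increasing, so the 80th percentile of V = a·(P_{80} of X) + b = 0.6·80.3 + 28.3 = 76.48.

80th percentile of V = 76.48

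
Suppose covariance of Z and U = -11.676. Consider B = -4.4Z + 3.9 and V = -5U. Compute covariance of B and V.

covariance of B and V = -256.872

covariance of B and V = a·c·covariance of Z and U = (-4.4)·(-5)·(-11.676) = -256.872. Additive constants drop out.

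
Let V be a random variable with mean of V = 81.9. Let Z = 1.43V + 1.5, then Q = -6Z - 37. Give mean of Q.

mean of Q = -748.702

mean of Z = 1.43·81.9 + 1.5 = 118.617.
mean of Q = (-6)·118.617 + (-37) = -748.702.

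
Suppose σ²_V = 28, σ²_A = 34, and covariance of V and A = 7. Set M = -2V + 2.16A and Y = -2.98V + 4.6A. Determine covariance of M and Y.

By bilinearity, covariance of M and Y = ac·σ²_V + bd·σ²_A + (ad+bc)·covariance of V and A, with a=-2, b=2.16, c=-2.98, d=4.6.
ac·σ²_V = (-2)·(-2.98)·28 = 166.88
bd·σ²_A = 2.16·4.6·34 = 337.824
(ad+bc)·covariance of V and A = (-15.6368)·7 = -109.4576
covariance of M and Y = 166.88 + 337.824 + (-109.4576) = 395.2464.

covariance of M and Y = 395.2464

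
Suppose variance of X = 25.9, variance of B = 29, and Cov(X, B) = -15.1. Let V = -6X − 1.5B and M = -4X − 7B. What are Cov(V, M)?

By bilinearity, Cov(V, M) = ac·variance of X + bd·variance of B + (ad+bc)·Cov(X, B), with a=-6, b=-1.5, c=-4, d=-7.
ac·variance of X = (-6)·(-4)·25.9 = 621.6
bd·variance of B = (-1.5)·(-7)·29 = 304.5
(ad+bc)·Cov(X, B) = (48)·(-15.1) = -724.8
Cov(V, M) = 621.6 + 304.5 + (-724.8) = 201.3.

Cov(V, M) = 201.3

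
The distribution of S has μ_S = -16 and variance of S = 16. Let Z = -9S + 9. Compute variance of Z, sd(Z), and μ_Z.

variance of Z = 1296, sd(Z) = 36, μ_Z = 153

Z = -9S + 9 is linear with a = -9, b = 9.
variance of Z = a²·variance of S = (-9)²·16 = 1296 (the additive constant 9 does not affect variance).
sd(S) = √16 = 4.
sd(Z) = |a|·sd(S) = |-9|·4 = 36.
μ_Z = a·μ_S + b = (-9)·(-16) + 9 = 153.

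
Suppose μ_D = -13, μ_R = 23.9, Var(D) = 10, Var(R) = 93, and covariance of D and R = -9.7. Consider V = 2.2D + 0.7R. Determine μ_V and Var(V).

μ_V = -11.87, Var(V) = 64.094

μ_V = 2.2·μ_D + 0.7·μ_R = 2.2·(-13) + 0.7·23.9 = -11.87.
Var(V) = a²·Var(D) + b²·Var(R) + 2ab·covariance of D and R with a = 2.2, b = 0.7.
= 2.2²·10 + 0.7²·93 + 2·2.2·0.7·(-9.7)
= 48.4 + 45.57 + (-29.876) = 64.094.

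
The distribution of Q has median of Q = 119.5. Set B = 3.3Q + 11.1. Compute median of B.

median of B = 405.45

A linear map preserves order up to sign, so median of B = a·median of Q + b = 3.3·119.5 + 11.1 = 405.45.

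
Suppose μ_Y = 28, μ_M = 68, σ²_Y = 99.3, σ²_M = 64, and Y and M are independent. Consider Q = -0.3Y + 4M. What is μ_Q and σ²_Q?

μ_Q = 263.6, σ²_Q = 1032.937

μ_Q = (-0.3)·μ_Y + 4·μ_M = (-0.3)·28 + 4·68 = 263.6.
σ²_Q = a²·σ²_Y + b²·σ²_M + 2ab·Cov(Y, M) with a = -0.3, b = 4.
Independence gives Cov(Y, M) = 0.
= (-0.3)²·99.3 + 4²·64 + 2·(-0.3)·4·0
= 8.937 + 1024 + 0 = 1032.937.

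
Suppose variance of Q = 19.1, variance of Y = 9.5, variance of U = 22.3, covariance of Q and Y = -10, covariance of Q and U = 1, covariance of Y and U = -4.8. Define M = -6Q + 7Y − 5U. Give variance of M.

variance of M = 2946.6

variance of M = a²·variance of Q + b²·variance of Y + c²·variance of U + 2ab·covariance of Q and Y + 2ac·covariance of Q and U + 2bc·covariance of Y and U, with a = -6, b = 7, c = -5.
= 687.6 + 465.5 + 557.5 + 840 + 60 + 336
= 2946.6.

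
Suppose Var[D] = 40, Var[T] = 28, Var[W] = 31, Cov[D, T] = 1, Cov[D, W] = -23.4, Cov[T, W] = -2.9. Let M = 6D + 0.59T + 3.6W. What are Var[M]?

Var[M] = 835.3876

Var[M] = a²·Var[D] + b²·Var[T] + c²·Var[W] + 2ab·Cov[D, T] + 2ac·Cov[D, W] + 2bc·Cov[T, W], with a = 6, b = 0.59, c = 3.6.
= 1440 + 9.7468 + 401.76 + 7.08 + (-1010.88) + (-12.3192)
= 835.3876.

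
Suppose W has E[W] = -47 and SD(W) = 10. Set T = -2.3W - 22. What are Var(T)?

T = -2.3W - 22 is linear with a = -2.3, b = -22.
Var(W) = 10² = 100.
Var(T) = a²·Var(W) = (-2.3)²·100 = 529 (the additive constant -22 does not affect variance).

Var(T) = 529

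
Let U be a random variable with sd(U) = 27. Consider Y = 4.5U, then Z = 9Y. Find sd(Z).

sd(Z) = 1093.5

sd(Y) = |4.5|·27 = 121.5.
sd(Z) = |9|·121.5 = 1093.5.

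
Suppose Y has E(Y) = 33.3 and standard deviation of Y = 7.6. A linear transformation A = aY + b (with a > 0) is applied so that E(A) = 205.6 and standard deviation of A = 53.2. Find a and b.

a = 7, b = -27.5

standard deviation of A = a·standard deviation of Y (a > 0), so a = 53.2/7.6 = 7.
E(A) = a·E(Y) + b, so b = 205.6 − 7·33.3 = -27.5.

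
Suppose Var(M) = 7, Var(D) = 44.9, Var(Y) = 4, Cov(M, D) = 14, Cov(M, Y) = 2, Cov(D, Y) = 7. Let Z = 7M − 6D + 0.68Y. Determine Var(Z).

Var(Z) = a²·Var(M) + b²·Var(D) + c²·Var(Y) + 2ab·Cov(M, D) + 2ac·Cov(M, Y) + 2bc·Cov(D, Y), with a = 7, b = -6, c = 0.68.
= 343 + 1616.4 + 1.8496 + (-1176) + 19.04 + (-57.12)
= 747.1696.

Var(Z) = 747.1696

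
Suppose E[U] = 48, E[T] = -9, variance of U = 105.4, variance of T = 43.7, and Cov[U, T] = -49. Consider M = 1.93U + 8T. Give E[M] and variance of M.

E[M] = 1.93·E[U] + 8·E[T] = 1.93·48 + 8·(-9) = 20.64.
variance of M = a²·variance of U + b²·variance of T + 2ab·Cov[U, T] with a = 1.93, b = 8.
= 1.93²·105.4 + 8²·43.7 + 2·1.93·8·(-49)
= 392.60446 + 2796.8 + (-1513.12) = 1676.28446.

E[M] = 20.64, variance of M = 1676.28446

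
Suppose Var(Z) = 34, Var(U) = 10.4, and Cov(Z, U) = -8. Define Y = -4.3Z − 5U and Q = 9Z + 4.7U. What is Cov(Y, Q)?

By bilinearity, Cov(Y, Q) = ac·Var(Z) + bd·Var(U) + (ad+bc)·Cov(Z, U), with a=-4.3, b=-5, c=9, d=4.7.
ac·Var(Z) = (-4.3)·9·34 = -1315.8
bd·Var(U) = (-5)·4.7·10.4 = -244.4
(ad+bc)·Cov(Z, U) = (-65.21)·(-8) = 521.68
Cov(Y, Q) = -1315.8 + (-244.4) + 521.68 = -1038.52.

Cov(Y, Q) = -1038.52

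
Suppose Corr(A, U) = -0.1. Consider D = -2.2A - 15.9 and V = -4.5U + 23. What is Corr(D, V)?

Linear rescalings preserve correlation up to sign; here the slopes -2.2 and -4.5 have the same sign, so Corr(D, V) = Corr(A, U) = -0.1.

Corr(D, V) = -0.1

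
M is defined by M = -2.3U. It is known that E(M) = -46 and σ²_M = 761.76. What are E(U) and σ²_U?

From M = -2.3U: E(M) = a·E(U) + b, so E(U) = (E(M) − b)/a = (-46 − 0)/(-2.3) = 20.
σ²_M = a²·σ²_U, so σ²_U = 761.76/(-2.3)² = 144.

E(U) = 20, σ²_U = 144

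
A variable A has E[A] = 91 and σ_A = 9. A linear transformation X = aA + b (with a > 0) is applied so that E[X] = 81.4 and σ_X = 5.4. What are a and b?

a = 0.6, b = 26.8

σ_X = a·σ_A (a > 0), so a = 5.4/9 = 0.6.
E[X] = a·E[A] + b, so b = 81.4 − 0.6·91 = 26.8.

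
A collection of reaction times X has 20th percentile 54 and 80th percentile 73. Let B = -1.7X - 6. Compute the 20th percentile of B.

Since a = -1.7 < 0 the transformation is decreasing, reversing order: the 20th percentile of B corresponds to the 80th percentile of X.
So P_{20}(B) = a·P_{80}(X) + b = (-1.7)·73 + (-6) = -130.1.

20th percentile of B = -130.1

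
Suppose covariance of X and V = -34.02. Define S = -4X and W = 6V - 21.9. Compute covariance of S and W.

covariance of S and W = 816.48

covariance of S and W = a·c·covariance of X and V = (-4)·6·(-34.02) = 816.48. Additive constants drop out.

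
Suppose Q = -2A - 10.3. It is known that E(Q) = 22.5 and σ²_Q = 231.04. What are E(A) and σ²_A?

From Q = -2A - 10.3: E(Q) = a·E(A) + b, so E(A) = (E(Q) − b)/a = (22.5 − (-10.3))/(-2) = -16.4.
σ²_Q = a²·σ²_A, so σ²_A = 231.04/(-2)² = 57.76.

E(A) = -16.4, σ²_A = 57.76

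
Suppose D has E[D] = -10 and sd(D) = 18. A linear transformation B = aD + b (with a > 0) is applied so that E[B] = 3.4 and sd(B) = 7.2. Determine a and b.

a = 0.4, b = 7.4

sd(B) = a·sd(D) (a > 0), so a = 7.2/18 = 0.4.
E[B] = a·E[D] + b, so b = 3.4 − 0.4·(-10) = 7.4.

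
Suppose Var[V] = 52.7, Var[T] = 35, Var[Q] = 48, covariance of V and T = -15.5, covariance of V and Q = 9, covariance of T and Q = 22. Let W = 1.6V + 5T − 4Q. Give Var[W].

Var[W] = a²·Var[V] + b²·Var[T] + c²·Var[Q] + 2ab·covariance of V and T + 2ac·covariance of V and Q + 2bc·covariance of T and Q, with a = 1.6, b = 5, c = -4.
= 134.912 + 875 + 768 + (-248) + (-115.2) + (-880)
= 534.712.

Var[W] = 534.712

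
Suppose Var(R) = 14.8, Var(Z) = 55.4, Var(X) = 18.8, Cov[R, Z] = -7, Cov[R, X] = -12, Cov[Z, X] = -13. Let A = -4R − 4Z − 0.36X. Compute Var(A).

Var(A) = a²·Var(R) + b²·Var(Z) + c²·Var(X) + 2ab·Cov[R, Z] + 2ac·Cov[R, X] + 2bc·Cov[Z, X], with a = -4, b = -4, c = -0.36.
= 236.8 + 886.4 + 2.43648 + (-224) + (-34.56) + (-37.44)
= 829.63648.

Var(A) = 829.63648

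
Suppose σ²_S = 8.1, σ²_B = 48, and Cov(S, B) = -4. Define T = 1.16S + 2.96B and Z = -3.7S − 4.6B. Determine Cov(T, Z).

Cov(T, Z) = -623.1812

By bilinearity, Cov(T, Z) = ac·σ²_S + bd·σ²_B + (ad+bc)·Cov(S, B), with a=1.16, b=2.96, c=-3.7, d=-4.6.
ac·σ²_S = 1.16·(-3.7)·8.1 = -34.7652
bd·σ²_B = 2.96·(-4.6)·48 = -653.568
(ad+bc)·Cov(S, B) = (-16.288)·(-4) = 65.152
Cov(T, Z) = -34.7652 + (-653.568) + 65.152 = -623.1812.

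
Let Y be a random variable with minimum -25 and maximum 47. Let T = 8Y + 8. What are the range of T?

Range(T) = 576

Range of Y = 47 − (-25) = 72.
Range(T) = |a|·Range(Y) = |8|·72 = 576.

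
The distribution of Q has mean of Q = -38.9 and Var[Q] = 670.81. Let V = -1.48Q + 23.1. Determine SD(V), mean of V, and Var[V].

SD(V) = 38.332, mean of V = 80.672, Var[V] = 1469.342224

V = -1.48Q + 23.1 is linear with a = -1.48, b = 23.1.
SD(Q) = √670.81 = 25.9.
SD(V) = |a|·SD(Q) = |-1.48|·25.9 = 38.332.
mean of V = a·mean of Q + b = (-1.48)·(-38.9) + 23.1 = 80.672.
Var[V] = a²·Var[Q] = (-1.48)²·670.81 = 1469.342224 (the additive constant 23.1 does not affect variance).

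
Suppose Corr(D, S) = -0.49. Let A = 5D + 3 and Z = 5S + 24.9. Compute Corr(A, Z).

Linear rescalings preserve correlation up to sign; here the slopes 5 and 5 have the same sign, so Corr(A, Z) = Corr(D, S) = -0.49.

Corr(A, Z) = -0.49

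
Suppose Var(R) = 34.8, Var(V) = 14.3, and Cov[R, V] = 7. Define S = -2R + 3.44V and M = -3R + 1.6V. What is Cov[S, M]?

By bilinearity, Cov[S, M] = ac·Var(R) + bd·Var(V) + (ad+bc)·Cov[R, V], with a=-2, b=3.44, c=-3, d=1.6.
ac·Var(R) = (-2)·(-3)·34.8 = 208.8
bd·Var(V) = 3.44·1.6·14.3 = 78.7072
(ad+bc)·Cov[R, V] = (-13.52)·7 = -94.64
Cov[S, M] = 208.8 + 78.7072 + (-94.64) = 192.8672.

Cov[S, M] = 192.8672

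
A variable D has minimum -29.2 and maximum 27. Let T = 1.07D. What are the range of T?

Range(T) = 60.134

Range of D = 27 − (-29.2) = 56.2.
Range(T) = |a|·Range(D) = |1.07|·56.2 = 60.134.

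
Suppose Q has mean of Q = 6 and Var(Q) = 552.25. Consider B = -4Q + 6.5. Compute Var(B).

Var(B) = 8836

B = -4Q + 6.5 is linear with a = -4, b = 6.5.
Var(B) = a²·Var(Q) = (-4)²·552.25 = 8836 (the additive constant 6.5 does not affect variance).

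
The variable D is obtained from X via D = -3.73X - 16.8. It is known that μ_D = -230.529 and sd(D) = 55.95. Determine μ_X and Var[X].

μ_X = 57.3, Var[X] = 225

From D = -3.73X - 16.8: μ_D = a·μ_X + b, so μ_X = (μ_D − b)/a = (-230.529 − (-16.8))/(-3.73) = 57.3.
Var[D] = 55.95² = 3130.4025.
Var[D] = a²·Var[X], so Var[X] = 3130.4025/(-3.73)² = 225.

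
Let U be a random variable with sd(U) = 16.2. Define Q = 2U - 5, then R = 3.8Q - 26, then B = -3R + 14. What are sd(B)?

sd(B) = 369.36

sd(Q) = |2|·16.2 = 32.4.
sd(R) = |3.8|·32.4 = 123.12.
sd(B) = |-3|·123.12 = 369.36.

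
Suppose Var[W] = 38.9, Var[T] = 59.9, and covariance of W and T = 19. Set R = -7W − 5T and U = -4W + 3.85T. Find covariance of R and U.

covariance of R and U = -195.925

By bilinearity, covariance of R and U = ac·Var[W] + bd·Var[T] + (ad+bc)·covariance of W and T, with a=-7, b=-5, c=-4, d=3.85.
ac·Var[W] = (-7)·(-4)·38.9 = 1089.2
bd·Var[T] = (-5)·3.85·59.9 = -1153.075
(ad+bc)·covariance of W and T = (-6.95)·19 = -132.05
covariance of R and U = 1089.2 + (-1153.075) + (-132.05) = -195.925.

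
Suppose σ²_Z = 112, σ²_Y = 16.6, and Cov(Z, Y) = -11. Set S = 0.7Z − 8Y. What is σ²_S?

σ²_S = a²·σ²_Z + b²·σ²_Y + 2ab·Cov(Z, Y) with a = 0.7, b = -8.
= 0.7²·112 + (-8)²·16.6 + 2·0.7·(-8)·(-11)
= 54.88 + 1062.4 + 123.2 = 1240.48.

σ²_S = 1240.48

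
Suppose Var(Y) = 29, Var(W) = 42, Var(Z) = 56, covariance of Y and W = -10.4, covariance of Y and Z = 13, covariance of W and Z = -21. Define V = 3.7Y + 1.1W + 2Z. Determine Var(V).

Var(V) = a²·Var(Y) + b²·Var(W) + c²·Var(Z) + 2ab·covariance of Y and W + 2ac·covariance of Y and Z + 2bc·covariance of W and Z, with a = 3.7, b = 1.1, c = 2.
= 397.01 + 50.82 + 224 + (-84.656) + 192.4 + (-92.4)
= 687.174.

Var(V) = 687.174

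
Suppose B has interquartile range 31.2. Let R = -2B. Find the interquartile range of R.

Under R = aB + b, IQR(R) = |a|·IQR(B) = |-2|·31.2 = 62.4 (shifts cancel; spread scales by |a|).

IQR(R) = 62.4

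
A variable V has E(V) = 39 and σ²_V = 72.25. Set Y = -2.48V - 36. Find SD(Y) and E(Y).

SD(Y) = 21.08, E(Y) = -132.72

Y = -2.48V - 36 is linear with a = -2.48, b = -36.
SD(V) = √72.25 = 8.5.
SD(Y) = |a|·SD(V) = |-2.48|·8.5 = 21.08.
E(Y) = a·E(V) + b = (-2.48)·39 + (-36) = -132.72.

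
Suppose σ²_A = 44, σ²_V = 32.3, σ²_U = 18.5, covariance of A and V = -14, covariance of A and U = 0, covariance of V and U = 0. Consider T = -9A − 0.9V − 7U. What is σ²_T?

σ²_T = a²·σ²_A + b²·σ²_V + c²·σ²_U + 2ab·covariance of A and V + 2ac·covariance of A and U + 2bc·covariance of V and U, with a = -9, b = -0.9, c = -7.
= 3564 + 26.163 + 906.5 + (-226.8) + 0 + 0
= 4269.863.

σ²_T = 4269.863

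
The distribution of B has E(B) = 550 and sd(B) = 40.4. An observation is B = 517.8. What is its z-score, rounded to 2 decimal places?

z = (B − E(B)) / sd(B) = (517.8 − 550) / 40.4 ≈ -0.80.

z = -0.80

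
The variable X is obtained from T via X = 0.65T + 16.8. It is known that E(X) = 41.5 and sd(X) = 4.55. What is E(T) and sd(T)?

From X = 0.65T + 16.8: E(X) = a·E(T) + b, so E(T) = (E(X) − b)/a = (41.5 − 16.8)/0.65 = 38.
sd(X) = |a|·sd(T), so sd(T) = 4.55/|0.65| = 7.

E(T) = 38, sd(T) = 7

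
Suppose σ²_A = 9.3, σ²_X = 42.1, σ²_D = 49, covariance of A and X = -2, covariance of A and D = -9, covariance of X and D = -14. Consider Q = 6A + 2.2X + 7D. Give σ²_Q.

σ²_Q = 1699.564

σ²_Q = a²·σ²_A + b²·σ²_X + c²·σ²_D + 2ab·covariance of A and X + 2ac·covariance of A and D + 2bc·covariance of X and D, with a = 6, b = 2.2, c = 7.
= 334.8 + 203.764 + 2401 + (-52.8) + (-756) + (-431.2)
= 1699.564.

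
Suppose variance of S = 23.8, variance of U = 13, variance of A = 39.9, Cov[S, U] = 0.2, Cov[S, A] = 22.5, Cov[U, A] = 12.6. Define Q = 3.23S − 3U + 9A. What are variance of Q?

variance of Q = a²·variance of S + b²·variance of U + c²·variance of A + 2ab·Cov[S, U] + 2ac·Cov[S, A] + 2bc·Cov[U, A], with a = 3.23, b = -3, c = 9.
= 248.30302 + 117 + 3231.9 + (-3.876) + 1308.15 + (-680.4)
= 4221.07702.

variance of Q = 4221.07702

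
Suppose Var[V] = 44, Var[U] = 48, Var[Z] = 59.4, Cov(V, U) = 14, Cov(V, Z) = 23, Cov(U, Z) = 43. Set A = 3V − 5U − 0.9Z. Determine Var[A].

Var[A] = a²·Var[V] + b²·Var[U] + c²·Var[Z] + 2ab·Cov(V, U) + 2ac·Cov(V, Z) + 2bc·Cov(U, Z), with a = 3, b = -5, c = -0.9.
= 396 + 1200 + 48.114 + (-420) + (-124.2) + 387
= 1486.914.

Var[A] = 1486.914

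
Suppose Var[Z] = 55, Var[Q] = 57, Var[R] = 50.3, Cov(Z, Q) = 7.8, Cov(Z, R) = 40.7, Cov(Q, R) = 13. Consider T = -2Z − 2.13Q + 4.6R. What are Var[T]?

Var[T] = 605.7793

Var[T] = a²·Var[Z] + b²·Var[Q] + c²·Var[R] + 2ab·Cov(Z, Q) + 2ac·Cov(Z, R) + 2bc·Cov(Q, R), with a = -2, b = -2.13, c = 4.6.
= 220 + 258.6033 + 1064.348 + 66.456 + (-748.88) + (-254.748)
= 605.7793.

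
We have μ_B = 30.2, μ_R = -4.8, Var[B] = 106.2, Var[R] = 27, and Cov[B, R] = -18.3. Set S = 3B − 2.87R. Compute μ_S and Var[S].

μ_S = 104.376, Var[S] = 1493.3223

μ_S = 3·μ_B + (-2.87)·μ_R = 3·30.2 + (-2.87)·(-4.8) = 104.376.
Var[S] = a²·Var[B] + b²·Var[R] + 2ab·Cov[B, R] with a = 3, b = -2.87.
= 3²·106.2 + (-2.87)²·27 + 2·3·(-2.87)·(-18.3)
= 955.8 + 222.3963 + 315.126 = 1493.3223.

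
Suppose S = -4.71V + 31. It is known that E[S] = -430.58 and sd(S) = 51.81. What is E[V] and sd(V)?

E[V] = 98, sd(V) = 11

From S = -4.71V + 31: E[S] = a·E[V] + b, so E[V] = (E[S] − b)/a = (-430.58 − 31)/(-4.71) = 98.
sd(S) = |a|·sd(V), so sd(V) = 51.81/|-4.71| = 11.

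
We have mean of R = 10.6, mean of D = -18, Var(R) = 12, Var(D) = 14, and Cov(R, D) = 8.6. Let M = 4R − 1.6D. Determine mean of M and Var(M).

mean of M = 71.2, Var(M) = 117.76

mean of M = 4·mean of R + (-1.6)·mean of D = 4·10.6 + (-1.6)·(-18) = 71.2.
Var(M) = a²·Var(R) + b²·Var(D) + 2ab·Cov(R, D) with a = 4, b = -1.6.
= 4²·12 + (-1.6)²·14 + 2·4·(-1.6)·8.6
= 192 + 35.84 + (-110.08) = 117.76.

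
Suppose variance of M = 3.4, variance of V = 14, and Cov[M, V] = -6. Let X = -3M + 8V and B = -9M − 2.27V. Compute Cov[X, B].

By bilinearity, Cov[X, B] = ac·variance of M + bd·variance of V + (ad+bc)·Cov[M, V], with a=-3, b=8, c=-9, d=-2.27.
ac·variance of M = (-3)·(-9)·3.4 = 91.8
bd·variance of V = 8·(-2.27)·14 = -254.24
(ad+bc)·Cov[M, V] = (-65.19)·(-6) = 391.14
Cov[X, B] = 91.8 + (-254.24) + 391.14 = 228.7.

Cov[X, B] = 228.7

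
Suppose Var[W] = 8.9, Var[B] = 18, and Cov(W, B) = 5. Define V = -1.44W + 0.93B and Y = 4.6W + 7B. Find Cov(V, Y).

Cov(V, Y) = 29.2164

By bilinearity, Cov(V, Y) = ac·Var[W] + bd·Var[B] + (ad+bc)·Cov(W, B), with a=-1.44, b=0.93, c=4.6, d=7.
ac·Var[W] = (-1.44)·4.6·8.9 = -58.9536
bd·Var[B] = 0.93·7·18 = 117.18
(ad+bc)·Cov(W, B) = (-5.802)·5 = -29.01
Cov(V, Y) = -58.9536 + 117.18 + (-29.01) = 29.2164.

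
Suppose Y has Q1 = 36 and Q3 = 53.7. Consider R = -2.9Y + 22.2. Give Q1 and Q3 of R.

a = -2.9 < 0 reverses order: Q1(R) comes from Q3(Y), Q3(R) from Q1(Y).
Q1(R) = (-2.9)·53.7 + 22.2 = -133.53; Q3(R) = (-2.9)·36 + 22.2 = -82.2.

Q1(R) = -133.53, Q3(R) = -82.2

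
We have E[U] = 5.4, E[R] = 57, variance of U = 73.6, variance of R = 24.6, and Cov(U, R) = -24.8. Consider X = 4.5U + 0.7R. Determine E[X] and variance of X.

E[X] = 64.2, variance of X = 1346.214

E[X] = 4.5·E[U] + 0.7·E[R] = 4.5·5.4 + 0.7·57 = 64.2.
variance of X = a²·variance of U + b²·variance of R + 2ab·Cov(U, R) with a = 4.5, b = 0.7.
= 4.5²·73.6 + 0.7²·24.6 + 2·4.5·0.7·(-24.8)
= 1490.4 + 12.054 + (-156.24) = 1346.214.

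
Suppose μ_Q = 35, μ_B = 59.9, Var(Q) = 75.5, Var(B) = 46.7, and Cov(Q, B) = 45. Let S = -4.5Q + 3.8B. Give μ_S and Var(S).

μ_S = 70.12, Var(S) = 664.223

μ_S = (-4.5)·μ_Q + 3.8·μ_B = (-4.5)·35 + 3.8·59.9 = 70.12.
Var(S) = a²·Var(Q) + b²·Var(B) + 2ab·Cov(Q, B) with a = -4.5, b = 3.8.
= (-4.5)²·75.5 + 3.8²·46.7 + 2·(-4.5)·3.8·45
= 1528.875 + 674.348 + (-1539) = 664.223.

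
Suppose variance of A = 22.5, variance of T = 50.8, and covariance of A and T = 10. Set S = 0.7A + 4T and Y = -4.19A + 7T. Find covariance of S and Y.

By bilinearity, covariance of S and Y = ac·variance of A + bd·variance of T + (ad+bc)·covariance of A and T, with a=0.7, b=4, c=-4.19, d=7.
ac·variance of A = 0.7·(-4.19)·22.5 = -65.9925
bd·variance of T = 4·7·50.8 = 1422.4
(ad+bc)·covariance of A and T = (-11.86)·10 = -118.6
covariance of S and Y = -65.9925 + 1422.4 + (-118.6) = 1237.8075.

covariance of S and Y = 1237.8075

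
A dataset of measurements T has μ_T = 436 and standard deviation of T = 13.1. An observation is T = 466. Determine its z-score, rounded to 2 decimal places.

z = 2.29

z = (T − μ_T) / standard deviation of T = (466 − 436) / 13.1 ≈ 2.29.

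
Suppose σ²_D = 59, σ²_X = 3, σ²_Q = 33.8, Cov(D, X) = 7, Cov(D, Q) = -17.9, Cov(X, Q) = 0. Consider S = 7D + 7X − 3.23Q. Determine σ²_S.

σ²_S = a²·σ²_D + b²·σ²_X + c²·σ²_Q + 2ab·Cov(D, X) + 2ac·Cov(D, Q) + 2bc·Cov(X, Q), with a = 7, b = 7, c = -3.23.
= 2891 + 147 + 352.63202 + 686 + 809.438 + 0
= 4886.07002.

σ²_S = 4886.07002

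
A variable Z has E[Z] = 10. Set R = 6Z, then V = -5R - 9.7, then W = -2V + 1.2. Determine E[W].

E[W] = 620.6

E[R] = 6·10 = 60.
E[V] = (-5)·60 + (-9.7) = -309.7.
E[W] = (-2)·(-309.7) + 1.2 = 620.6.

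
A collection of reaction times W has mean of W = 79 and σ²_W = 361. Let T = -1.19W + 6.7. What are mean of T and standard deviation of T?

T = -1.19W + 6.7 is linear with a = -1.19, b = 6.7.
mean of T = a·mean of W + b = (-1.19)·79 + 6.7 = -87.31.
standard deviation of W = √361 = 19.
standard deviation of T = |a|·standard deviation of W = |-1.19|·19 = 22.61.

mean of T = -87.31, standard deviation of T = 22.61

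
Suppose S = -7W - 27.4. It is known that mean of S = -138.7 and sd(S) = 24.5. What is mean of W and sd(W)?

mean of W = 15.9, sd(W) = 3.5

From S = -7W - 27.4: mean of S = a·mean of W + b, so mean of W = (mean of S − b)/a = (-138.7 − (-27.4))/(-7) = 15.9.
sd(S) = |a|·sd(W), so sd(W) = 24.5/|-7| = 3.5.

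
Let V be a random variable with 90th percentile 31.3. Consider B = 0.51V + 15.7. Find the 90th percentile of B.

Since a = 0.51 > 0 the transformation is increasing, so the 90th percentile of B = a·(P_{90} of V) + b = 0.51·31.3 + 15.7 = 31.663.

90th percentile of B = 31.663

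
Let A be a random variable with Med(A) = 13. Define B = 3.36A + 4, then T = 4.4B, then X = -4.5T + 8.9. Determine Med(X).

Med(X) = -935.164

Med(B) = 3.36·13 + 4 = 47.68.
Med(T) = 4.4·47.68 = 209.792.
Med(X) = (-4.5)·209.792 + 8.9 = -935.164.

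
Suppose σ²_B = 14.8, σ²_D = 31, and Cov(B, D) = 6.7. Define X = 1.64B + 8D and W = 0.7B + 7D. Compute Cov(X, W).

Cov(X, W) = 1867.4264

By bilinearity, Cov(X, W) = ac·σ²_B + bd·σ²_D + (ad+bc)·Cov(B, D), with a=1.64, b=8, c=0.7, d=7.
ac·σ²_B = 1.64·0.7·14.8 = 16.9904
bd·σ²_D = 8·7·31 = 1736
(ad+bc)·Cov(B, D) = (17.08)·6.7 = 114.436
Cov(X, W) = 16.9904 + 1736 + 114.436 = 1867.4264.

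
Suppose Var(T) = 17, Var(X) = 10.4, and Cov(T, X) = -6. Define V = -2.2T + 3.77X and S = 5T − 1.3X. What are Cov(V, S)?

Cov(V, S) = -368.2304

By bilinearity, Cov(V, S) = ac·Var(T) + bd·Var(X) + (ad+bc)·Cov(T, X), with a=-2.2, b=3.77, c=5, d=-1.3.
ac·Var(T) = (-2.2)·5·17 = -187
bd·Var(X) = 3.77·(-1.3)·10.4 = -50.9704
(ad+bc)·Cov(T, X) = (21.71)·(-6) = -130.26
Cov(V, S) = -187 + (-50.9704) + (-130.26) = -368.2304.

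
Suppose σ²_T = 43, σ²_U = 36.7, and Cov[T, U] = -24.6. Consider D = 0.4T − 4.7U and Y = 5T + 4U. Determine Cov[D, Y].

By bilinearity, Cov[D, Y] = ac·σ²_T + bd·σ²_U + (ad+bc)·Cov[T, U], with a=0.4, b=-4.7, c=5, d=4.
ac·σ²_T = 0.4·5·43 = 86
bd·σ²_U = (-4.7)·4·36.7 = -689.96
(ad+bc)·Cov[T, U] = (-21.9)·(-24.6) = 538.74
Cov[D, Y] = 86 + (-689.96) + 538.74 = -65.22.

Cov[D, Y] = -65.22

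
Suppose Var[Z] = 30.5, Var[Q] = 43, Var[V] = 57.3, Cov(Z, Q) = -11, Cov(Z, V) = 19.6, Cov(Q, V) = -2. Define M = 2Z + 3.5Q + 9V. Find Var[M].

Var[M] = 5715.65

Var[M] = a²·Var[Z] + b²·Var[Q] + c²·Var[V] + 2ab·Cov(Z, Q) + 2ac·Cov(Z, V) + 2bc·Cov(Q, V), with a = 2, b = 3.5, c = 9.
= 122 + 526.75 + 4641.3 + (-154) + 705.6 + (-126)
= 5715.65.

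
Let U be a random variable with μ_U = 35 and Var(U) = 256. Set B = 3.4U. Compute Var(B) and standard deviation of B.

Var(B) = 2959.36, standard deviation of B = 54.4

B = 3.4U is linear with a = 3.4, b = 0.
Var(B) = a²·Var(U) = 3.4²·256 = 2959.36.
standard deviation of U = √256 = 16.
standard deviation of B = |a|·standard deviation of U = |3.4|·16 = 54.4.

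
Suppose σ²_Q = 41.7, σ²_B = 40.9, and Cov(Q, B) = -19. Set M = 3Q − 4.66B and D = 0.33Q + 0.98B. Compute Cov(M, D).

Cov(M, D) = -172.14092

By bilinearity, Cov(M, D) = ac·σ²_Q + bd·σ²_B + (ad+bc)·Cov(Q, B), with a=3, b=-4.66, c=0.33, d=0.98.
ac·σ²_Q = 3·0.33·41.7 = 41.283
bd·σ²_B = (-4.66)·0.98·40.9 = -186.78212
(ad+bc)·Cov(Q, B) = (1.4022)·(-19) = -26.6418
Cov(M, D) = 41.283 + (-186.78212) + (-26.6418) = -172.14092.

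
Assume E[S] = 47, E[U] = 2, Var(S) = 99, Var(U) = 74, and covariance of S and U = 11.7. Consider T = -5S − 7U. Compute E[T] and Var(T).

E[T] = -249, Var(T) = 6920

E[T] = (-5)·E[S] + (-7)·E[U] = (-5)·47 + (-7)·2 = -249.
Var(T) = a²·Var(S) + b²·Var(U) + 2ab·covariance of S and U with a = -5, b = -7.
= (-5)²·99 + (-7)²·74 + 2·(-5)·(-7)·11.7
= 2475 + 3626 + 819 = 6920.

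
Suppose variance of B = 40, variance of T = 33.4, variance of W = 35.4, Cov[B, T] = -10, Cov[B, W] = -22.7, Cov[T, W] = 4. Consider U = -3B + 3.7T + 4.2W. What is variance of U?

variance of U = 2360.062

variance of U = a²·variance of B + b²·variance of T + c²·variance of W + 2ab·Cov[B, T] + 2ac·Cov[B, W] + 2bc·Cov[T, W], with a = -3, b = 3.7, c = 4.2.
= 360 + 457.246 + 624.456 + 222 + 572.04 + 124.32
= 2360.062.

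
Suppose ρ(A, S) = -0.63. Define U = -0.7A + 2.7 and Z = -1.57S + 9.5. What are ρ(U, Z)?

ρ(U, Z) = -0.63

Linear rescalings preserve correlation up to sign; here the slopes -0.7 and -1.57 have the same sign, so ρ(U, Z) = ρ(A, S) = -0.63.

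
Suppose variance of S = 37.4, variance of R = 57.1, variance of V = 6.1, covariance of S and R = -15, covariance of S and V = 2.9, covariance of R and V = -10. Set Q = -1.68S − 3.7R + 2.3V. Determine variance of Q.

variance of Q = 880.83456

variance of Q = a²·variance of S + b²·variance of R + c²·variance of V + 2ab·covariance of S and R + 2ac·covariance of S and V + 2bc·covariance of R and V, with a = -1.68, b = -3.7, c = 2.3.
= 105.55776 + 781.699 + 32.269 + (-186.48) + (-22.4112) + 170.2
= 880.83456.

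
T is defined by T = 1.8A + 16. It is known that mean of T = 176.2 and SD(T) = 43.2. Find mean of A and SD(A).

From T = 1.8A + 16: mean of T = a·mean of A + b, so mean of A = (mean of T − b)/a = (176.2 − 16)/1.8 = 89.
SD(T) = |a|·SD(A), so SD(A) = 43.2/|1.8| = 24.

mean of A = 89, SD(A) = 24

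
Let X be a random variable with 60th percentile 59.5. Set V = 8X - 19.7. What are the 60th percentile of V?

60th percentile of V = 456.3

Since a = 8 > 0 the transformation is increasing, so the 60th percentile of V = a·(P_{60} of X) + b = 8·59.5 + (-19.7) = 456.3.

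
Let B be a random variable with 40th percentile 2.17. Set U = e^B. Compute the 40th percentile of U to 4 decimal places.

40th percentile of U = 8.7583

e^B is increasing, so P_{40}(U) = g(P_{40}(B)) ≈ 8.7583.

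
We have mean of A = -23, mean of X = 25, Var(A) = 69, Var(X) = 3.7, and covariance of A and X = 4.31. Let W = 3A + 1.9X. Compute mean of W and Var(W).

mean of W = -21.5, Var(W) = 683.491

mean of W = 3·mean of A + 1.9·mean of X = 3·(-23) + 1.9·25 = -21.5.
Var(W) = a²·Var(A) + b²·Var(X) + 2ab·covariance of A and X with a = 3, b = 1.9.
= 3²·69 + 1.9²·3.7 + 2·3·1.9·4.31
= 621 + 13.357 + 49.134 = 683.491.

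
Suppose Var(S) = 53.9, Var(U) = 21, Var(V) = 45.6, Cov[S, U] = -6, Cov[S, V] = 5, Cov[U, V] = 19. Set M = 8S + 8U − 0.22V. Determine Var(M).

Var(M) = a²·Var(S) + b²·Var(U) + c²·Var(V) + 2ab·Cov[S, U] + 2ac·Cov[S, V] + 2bc·Cov[U, V], with a = 8, b = 8, c = -0.22.
= 3449.6 + 1344 + 2.20704 + (-768) + (-17.6) + (-66.88)
= 3943.32704.

Var(M) = 3943.32704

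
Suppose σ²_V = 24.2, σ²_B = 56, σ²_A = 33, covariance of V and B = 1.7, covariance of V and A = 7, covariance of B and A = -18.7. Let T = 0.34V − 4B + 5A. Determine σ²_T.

σ²_T = a²·σ²_V + b²·σ²_B + c²·σ²_A + 2ab·covariance of V and B + 2ac·covariance of V and A + 2bc·covariance of B and A, with a = 0.34, b = -4, c = 5.
= 2.79752 + 896 + 825 + (-4.624) + 23.8 + 748
= 2490.97352.

σ²_T = 2490.97352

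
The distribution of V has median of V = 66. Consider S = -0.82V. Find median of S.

A linear map preserves order up to sign, so median of S = a·median of V + b = (-0.82)·66 = -54.12.

median of S = -54.12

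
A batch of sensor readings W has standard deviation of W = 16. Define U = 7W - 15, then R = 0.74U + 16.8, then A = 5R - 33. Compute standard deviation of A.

standard deviation of A = 414.4

standard deviation of U = |7|·16 = 112.
standard deviation of R = |0.74|·112 = 82.88.
standard deviation of A = |5|·82.88 = 414.4.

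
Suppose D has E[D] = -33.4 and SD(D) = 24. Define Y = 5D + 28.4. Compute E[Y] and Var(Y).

Y = 5D + 28.4 is linear with a = 5, b = 28.4.
E[Y] = a·E[D] + b = 5·(-33.4) + 28.4 = -138.6.
Var(D) = 24² = 576.
Var(Y) = a²·Var(D) = 5²·576 = 14400 (the additive constant 28.4 does not affect variance).

E[Y] = -138.6, Var(Y) = 14400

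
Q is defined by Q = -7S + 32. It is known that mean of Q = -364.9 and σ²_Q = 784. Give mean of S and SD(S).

From Q = -7S + 32: mean of Q = a·mean of S + b, so mean of S = (mean of Q − b)/a = (-364.9 − 32)/(-7) = 56.7.
SD(Q) = √784 = 28.
SD(Q) = |a|·SD(S), so SD(S) = 28/|-7| = 4.

mean of S = 56.7, SD(S) = 4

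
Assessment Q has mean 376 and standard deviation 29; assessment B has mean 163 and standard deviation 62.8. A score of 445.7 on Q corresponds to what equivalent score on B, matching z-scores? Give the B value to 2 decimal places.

z = (445.7 − 376)/29 ≈ 2.4034.
B = 163 + z·62.8 = 163 + (445.7 − 376)·62.8/29 ≈ 313.94.

B = 313.94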